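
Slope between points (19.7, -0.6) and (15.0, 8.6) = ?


dy = 8.6 + 0.6 = 9.2
dx = 15.0 - 19.7 = -4.7
m = 9.2/(-4.7) = -1.9574

m = -1.9574


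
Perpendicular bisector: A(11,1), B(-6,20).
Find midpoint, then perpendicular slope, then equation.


Midpoint = (2.5, 10.5)
Slope of AB = dy/dx = 19/(-17) = -1.1176
Perp slope = -dx/dy = 17/19 = 0.8947
b = My - (perp slope)*Mx = 10.5 + (-17*2.5)/19 = 10.5 - 2.2368 = 8.2632

y = 0.8947x + 8.2632


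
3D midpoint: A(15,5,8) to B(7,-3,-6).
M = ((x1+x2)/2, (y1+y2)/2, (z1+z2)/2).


Mx = (15+7)/2 = 11.0000
My = (5- 3)/2 = 1.0000
Mz = (8- 6)/2 = 1.0000

M = (11.0000, 1.0000, 1.0000)


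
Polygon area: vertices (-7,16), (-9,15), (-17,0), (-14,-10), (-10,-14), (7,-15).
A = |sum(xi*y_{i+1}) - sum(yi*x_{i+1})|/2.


sum(xi*y_{i+1}) = -7*15 - 9*0 - 17*(-10) - 14*(-14) - 10*(-15) + 7*16 = 523
sum(yi*x_{i+1}) = 16*(-9) + 15*(-17) + 0*(-14) - 10*(-10) - 14*7 - 15*(-7) = -292
Area = |523 + 292|/2 = 815/2 = 407.5000

407.5000 sq units


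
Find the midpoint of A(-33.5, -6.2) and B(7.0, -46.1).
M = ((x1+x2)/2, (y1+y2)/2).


Mx = (-33.5 + 7.0)/2 = -26.5/2 = -13.2500
My = (-6.2 - 46.1)/2 = -52.3/2 = -26.1500

(-13.2500, -26.1500)


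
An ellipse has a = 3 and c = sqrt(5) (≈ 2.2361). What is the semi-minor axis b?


b^2 = 3^2 - (sqrt(5))^2 = 9 - 5 = 4
b = sqrt(4) = 2

b = 2


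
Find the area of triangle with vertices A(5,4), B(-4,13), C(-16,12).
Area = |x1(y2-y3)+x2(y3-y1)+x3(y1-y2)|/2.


5*(13-12) = 5
-4*(12-4) = -32
-16*(4-13) = 144
sum = 117
Area = |117|/2 = 58.5000

58.5000 sq units


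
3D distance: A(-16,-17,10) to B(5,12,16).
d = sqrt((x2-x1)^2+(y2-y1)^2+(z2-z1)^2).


dx=21, dy=29, dz=6
d = sqrt(441+841+36) = sqrt(1318) = 36.3043

36.3043


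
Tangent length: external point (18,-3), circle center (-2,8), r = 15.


d = sqrt((18+ 2)^2 + (-3-8)^2) = sqrt(400+121) = 22.8254
L = sqrt(521.0000 - 225) = sqrt(296.0000) = 17.2047

17.2047


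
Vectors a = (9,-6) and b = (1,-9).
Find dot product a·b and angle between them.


a·b = 9*1 - 6*(-9) = 9 + 54 = 63
|a| = sqrt(81+36) = 10.8167
|b| = sqrt(1+81) = 9.0554
cos(theta) = 63/(sqrt(117)*sqrt(82)) = 63/sqrt(9594) = 0.643192
theta = arccos(63/sqrt(9594)) = 49.9697 degrees

a·b = 63, theta = 49.9697 deg


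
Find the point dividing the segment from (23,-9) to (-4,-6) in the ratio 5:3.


Px = (5*(-4) + 3*23)/8 = 49/8 = 6.1250
Py = (5*(-6) + 3*(-9))/8 = -57/8 = -7.1250

P = (6.1250, -7.1250)


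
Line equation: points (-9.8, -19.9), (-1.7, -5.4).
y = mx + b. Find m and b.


m = (14.5)/(8.1) = 1.7901
b = y1 - m*x1 = -19.9 - (14.5*(-9.8))/(8.1) = -19.9 + 17.5432 = -2.3568

y = 1.7901x - 2.3568


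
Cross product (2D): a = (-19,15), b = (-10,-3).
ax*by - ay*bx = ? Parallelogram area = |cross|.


cross = -19*(-3) - 15*(-10) = 57 + 150 = 207
Parallelogram area = |207| = 207

cross = 207, parallelogram area = 207


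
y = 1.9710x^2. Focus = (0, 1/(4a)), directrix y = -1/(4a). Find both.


a = 1.9710
1/(4a) = 0.1268
Focus = (0, 0.1268)
Directrix: y = -0.1268

Focus = (0, 0.1268), Directrix: y = -0.1268


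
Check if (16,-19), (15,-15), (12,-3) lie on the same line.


16*(-15+ 3) + 15*(-3+ 19) + 12*(-19+ 15)
= -192 + 240 - 48 = 0

Yes, collinear (determinant = 0)


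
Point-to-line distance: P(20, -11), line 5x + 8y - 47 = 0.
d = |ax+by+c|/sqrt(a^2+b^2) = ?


|5*20 + 8*(-11) - 47| = |-35| = 35
sqrt(25 + 64) = sqrt(89) = 9.4340
d = 35/sqrt(89) = 3.7100

3.7100


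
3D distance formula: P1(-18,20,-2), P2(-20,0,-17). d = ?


dx=-2, dy=-20, dz=-15
d = sqrt(4+400+225) = sqrt(629) = 25.0799

25.0799


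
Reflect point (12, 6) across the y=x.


Reflection rule for y=x: (y, x)
(12, 6) -> (6, 12)

(6, 12)


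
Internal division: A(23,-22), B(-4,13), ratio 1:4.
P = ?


Px = (1*(-4) + 4*23)/5 = 88/5 = 17.6000
Py = (1*13 + 4*(-22))/5 = -75/5 = -15.0000

P = (17.6000, -15.0000)


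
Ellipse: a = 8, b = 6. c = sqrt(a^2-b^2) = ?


c^2 = 8^2 - 6^2 = 64 - 36 = 28
c = sqrt(28) = 5.2915

c = 5.2915


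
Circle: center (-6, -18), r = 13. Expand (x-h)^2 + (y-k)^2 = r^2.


(x+ 6)^2 + (y+ 18)^2 = 13^2
D = -2h = 12, E = -2k = 36
F = h^2+k^2-r^2 = 36+324-169 = 191

x^2 + y^2 + 12x + 36y + 191 = 0


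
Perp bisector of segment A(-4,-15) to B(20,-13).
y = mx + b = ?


Midpoint = (8, -14)
Slope of AB = dy/dx = 2/24 = 0.0833
Perp slope = -dx/dy = -24/2 = -12.0000
b = My - (perp slope)*Mx = -14 + (24*8)/2 = -14 + 96.0000 = 82.0000

y = -12.0000x + 82.0000


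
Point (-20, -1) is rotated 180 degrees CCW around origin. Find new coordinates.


cos(180) = -1, sin(180) = 0
x' = -20*(-1) + 1*0 = 20
y' = -20*0 - 1*(-1) = 1

(20, 1)


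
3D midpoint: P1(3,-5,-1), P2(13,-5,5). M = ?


Mx = (3+13)/2 = 8.0000
My = (-5- 5)/2 = -5.0000
Mz = (-1+5)/2 = 2.0000

M = (8.0000, -5.0000, 2.0000)


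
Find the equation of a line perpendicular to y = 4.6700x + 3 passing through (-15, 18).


Perpendicular slope = -1/m1 = -1/4.6700 = -0.2141
b2 = y0 - m2*x0 = 18 - 15/4.6700 = 18 - 3.2120 = 14.7880

y = -0.2141x + 14.7880


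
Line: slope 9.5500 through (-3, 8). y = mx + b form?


y - 8 = 9.5500(x + 3)
y = 9.5500x + 8 - 9.5500*(-3)
y = 9.5500x + 36.6500

y = 9.5500x + 36.6500


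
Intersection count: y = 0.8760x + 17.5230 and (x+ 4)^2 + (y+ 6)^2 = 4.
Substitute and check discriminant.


Substitute y = 0.8760x + 17.5230: (x+ 4)^2 + (0.8760x+17.5230+ 6)^2 = 4
Expand to Ax^2 + Bx + C = 0, where b-k = 23.523
A = 1+m^2 = 1.767376
B = 2(m(b-k) - h) = 2(0.8760*23.523 + 4) = 49.212296
C = h^2 + (b-k)^2 - r^2 = 16 + 553.331529 - 4 = 565.331529
disc = B^2-4AC = 2421.8501 - 3996.6135 = -1574.7634
disc < 0

0 intersection points


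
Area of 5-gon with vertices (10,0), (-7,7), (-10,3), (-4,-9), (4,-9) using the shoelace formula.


sum(xi*y_{i+1}) = 10*7 - 7*3 - 10*(-9) - 4*(-9) + 4*0 = 175
sum(yi*x_{i+1}) = 0*(-7) + 7*(-10) + 3*(-4) - 9*4 - 9*10 = -208
Area = |175 + 208|/2 = 383/2 = 191.5000

191.5000 sq units


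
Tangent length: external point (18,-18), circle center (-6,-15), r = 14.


d = sqrt((18+ 6)^2 + (-18+ 15)^2) = sqrt(576+9) = 24.1868
L = sqrt(585.0000 - 196) = sqrt(389.0000) = 19.7231

19.7231


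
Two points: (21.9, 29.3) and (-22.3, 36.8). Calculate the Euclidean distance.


dx = -22.3 - 21.9 = -44.2
dy = 36.8 - 29.3 = 7.5
d = sqrt(1953.64 + 56.25) = sqrt(2009.89) = 44.8318

44.8318


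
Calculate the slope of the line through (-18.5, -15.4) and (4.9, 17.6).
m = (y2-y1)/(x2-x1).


dy = 17.6 + 15.4 = 33.0
dx = 4.9 + 18.5 = 23.4
m = 33.0/23.4 = 1.4103

m = 1.4103


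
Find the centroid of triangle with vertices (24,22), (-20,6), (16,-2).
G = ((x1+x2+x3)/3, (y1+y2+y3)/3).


Gx = (24- 20+16)/3 = 20/3 = 6.6667
Gy = (22+6- 2)/3 = 26/3 = 8.6667

G = (6.6667, 8.6667)


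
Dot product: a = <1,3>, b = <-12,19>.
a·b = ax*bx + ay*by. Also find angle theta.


a·b = 1*(-12) + 3*19 = -12 + 57 = 45
|a| = sqrt(1+9) = 3.1623
|b| = sqrt(144+361) = 22.4722
cos(theta) = 45/(sqrt(10)*sqrt(505)) = 45/sqrt(5050) = 0.633238
theta = arccos(45/sqrt(5050)) = 50.7106 degrees

a·b = 45, theta = 50.7106 deg


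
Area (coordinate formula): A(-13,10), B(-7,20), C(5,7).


-13*(20-7) = -169
-7*(7-10) = 21
5*(10-20) = -50
sum = -198
Area = |-198|/2 = 99.0000

99.0000 sq units


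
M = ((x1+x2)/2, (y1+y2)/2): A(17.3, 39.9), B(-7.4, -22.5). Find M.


Mx = (17.3 - 7.4)/2 = 9.9/2 = 4.9500
My = (39.9 - 22.5)/2 = 17.4/2 = 8.7000

(4.9500, 8.7000)


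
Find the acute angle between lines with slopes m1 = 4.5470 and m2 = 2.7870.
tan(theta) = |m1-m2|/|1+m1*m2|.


m1-m2 = 1.76
1+m1*m2 = 13.672489
tan(theta) = |1.76/13.672489| = 0.128726
theta = arctan(|1.76/13.672489|) = 7.3351 degrees (acute angle)

7.3351 degrees


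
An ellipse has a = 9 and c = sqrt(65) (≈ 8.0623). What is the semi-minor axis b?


b^2 = 9^2 - (sqrt(65))^2 = 81 - 65 = 16
b = sqrt(16) = 4

b = 4


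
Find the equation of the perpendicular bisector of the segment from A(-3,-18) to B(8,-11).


Midpoint = (2.5, -14.5)
Slope of AB = dy/dx = 7/11 = 0.6364
Perp slope = -dx/dy = -11/7 = -1.5714
b = My - (perp slope)*Mx = -14.5 + (11*2.5)/7 = -14.5 + 3.9286 = -10.5714

y = -1.5714x - 10.5714


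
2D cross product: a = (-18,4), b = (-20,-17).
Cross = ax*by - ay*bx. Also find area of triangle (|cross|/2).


cross = -18*(-17) - 4*(-20) = 306 + 80 = 386
Triangle area = |386|/2 = 386/2 = 193.0000

cross = 386, triangle area = 193.0000


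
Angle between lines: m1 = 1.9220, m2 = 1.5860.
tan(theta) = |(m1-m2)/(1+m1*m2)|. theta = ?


m1-m2 = 0.336
1+m1*m2 = 4.048292
tan(theta) = |0.336/4.048292| = 0.082998
theta = arctan(|0.336/4.048292|) = 4.7446 degrees (acute angle)

4.7446 degrees


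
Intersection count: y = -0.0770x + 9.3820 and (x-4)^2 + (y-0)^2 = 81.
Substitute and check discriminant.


Substitute y = -0.0770x + 9.3820: (x-4)^2 + (-0.0770x+9.3820-0)^2 = 81
Expand to Ax^2 + Bx + C = 0, where b-k = 9.382
A = 1+m^2 = 1.005929
B = 2(m(b-k) - h) = 2(-0.0770*9.382 - 4) = -9.444828
C = h^2 + (b-k)^2 - r^2 = 16 + 88.021924 - 81 = 23.021924
disc = B^2-4AC = 89.2048 - 92.6337 = -3.4289
disc < 0

0 intersection points


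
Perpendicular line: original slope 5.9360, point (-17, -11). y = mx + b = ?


Perpendicular slope = -1/m1 = -1/5.9360 = -0.1685
b2 = y0 - m2*x0 = -11 - 17/5.9360 = -11 - 2.8639 = -13.8639

y = -0.1685x - 13.8639


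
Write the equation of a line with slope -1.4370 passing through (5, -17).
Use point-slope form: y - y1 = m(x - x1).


y + 17 = -1.4370(x - 5)
y = -1.4370x - 17 + 1.4370*5
y = -1.4370x - 9.8150

y = -1.4370x - 9.8150


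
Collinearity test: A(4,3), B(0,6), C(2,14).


4*(6-14) + 0*(14-3) + 2*(3-6)
= -32 + 0 - 6 = -38

No, not collinear (determinant = -38)


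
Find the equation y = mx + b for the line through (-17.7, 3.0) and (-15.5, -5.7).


m = (-8.7)/(2.2) = -3.9545
b = y1 - m*x1 = 3.0 - (-8.7*(-17.7))/(2.2) = 3.0 - 69.9955 = -66.9955

y = -3.9545x - 66.9955


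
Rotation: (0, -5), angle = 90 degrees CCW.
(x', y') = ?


cos(90) = 0, sin(90) = 1
x' = 0*0 + 5*1 = 5
y' = 0*1 - 5*0 = 0

(5, 0)


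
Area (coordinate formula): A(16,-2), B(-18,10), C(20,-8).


16*(10+ 8) = 288
-18*(-8+ 2) = 108
20*(-2-10) = -240
sum = 156
Area = |156|/2 = 78.0000

78.0000 sq units


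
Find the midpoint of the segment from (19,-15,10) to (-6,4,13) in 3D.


Mx = (19- 6)/2 = 6.5000
My = (-15+4)/2 = -5.5000
Mz = (10+13)/2 = 11.5000

M = (6.5000, -5.5000, 11.5000)


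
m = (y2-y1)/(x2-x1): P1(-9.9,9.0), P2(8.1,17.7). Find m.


dy = 17.7 - 9.0 = 8.7
dx = 8.1 + 9.9 = 18.0
m = 8.7/18.0 = 0.4833

m = 0.4833


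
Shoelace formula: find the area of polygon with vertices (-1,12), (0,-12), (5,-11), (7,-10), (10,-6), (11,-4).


sum(xi*y_{i+1}) = -1*(-12) + 0*(-11) + 5*(-10) + 7*(-6) + 10*(-4) + 11*12 = 12
sum(yi*x_{i+1}) = 12*0 - 12*5 - 11*7 - 10*10 - 6*11 - 4*(-1) = -299
Area = |12 + 299|/2 = 311/2 = 155.5000

155.5000 sq units


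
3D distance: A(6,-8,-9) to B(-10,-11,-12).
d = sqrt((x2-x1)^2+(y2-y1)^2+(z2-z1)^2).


dx=-16, dy=-3, dz=-3
d = sqrt(256+9+9) = sqrt(274) = 16.5529

16.5529


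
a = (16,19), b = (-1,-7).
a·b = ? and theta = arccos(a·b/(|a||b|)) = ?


a·b = 16*(-1) + 19*(-7) = -16 - 133 = -149
|a| = sqrt(256+361) = 24.8395
|b| = sqrt(1+49) = 7.0711
cos(theta) = -149/(sqrt(617)*sqrt(50)) = -149/sqrt(30850) = -0.848318
theta = arccos(-149/sqrt(30850)) = 148.0292 degrees

a·b = -149, theta = 148.0292 deg


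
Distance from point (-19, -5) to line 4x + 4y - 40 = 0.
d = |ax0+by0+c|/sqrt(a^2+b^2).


|4*(-19) + 4*(-5) - 40| = |-136| = 136
sqrt(16 + 16) = sqrt(32) = 5.6569
d = 136/sqrt(32) = 24.0416

24.0416


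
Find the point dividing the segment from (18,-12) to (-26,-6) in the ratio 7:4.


Px = (7*(-26) + 4*18)/11 = -110/11 = -10.0000
Py = (7*(-6) + 4*(-12))/11 = -90/11 = -8.1818

P = (-10.0000, -8.1818)


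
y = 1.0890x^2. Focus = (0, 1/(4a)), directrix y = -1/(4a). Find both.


a = 1.0890
1/(4a) = 0.2296
Focus = (0, 0.2296)
Directrix: y = -0.2296

Focus = (0, 0.2296), Directrix: y = -0.2296


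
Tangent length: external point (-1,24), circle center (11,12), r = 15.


d = sqrt((-1-11)^2 + (24-12)^2) = sqrt(144+144) = 16.9706
L = sqrt(288.0000 - 225) = sqrt(63.0000) = 7.9373

7.9373


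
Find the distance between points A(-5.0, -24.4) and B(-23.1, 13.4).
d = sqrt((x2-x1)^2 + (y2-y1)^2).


dx = -23.1 + 5.0 = -18.1
dy = 13.4 + 24.4 = 37.8
d = sqrt(327.61 + 1428.84) = sqrt(1756.45) = 41.9100

41.9100


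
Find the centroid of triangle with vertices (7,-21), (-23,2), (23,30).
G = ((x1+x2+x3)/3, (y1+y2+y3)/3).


Gx = (7- 23+23)/3 = 7/3 = 2.3333
Gy = (-21+2+30)/3 = 11/3 = 3.6667

G = (2.3333, 3.6667)


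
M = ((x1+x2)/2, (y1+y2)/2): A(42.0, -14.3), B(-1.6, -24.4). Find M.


Mx = (42.0 - 1.6)/2 = 40.4/2 = 20.2000
My = (-14.3 - 24.4)/2 = -38.7/2 = -19.3500

(20.2000, -19.3500)


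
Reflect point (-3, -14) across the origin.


Reflection rule for origin: (-x, -y)
(-3, -14) -> (3, 14)

(3, 14)


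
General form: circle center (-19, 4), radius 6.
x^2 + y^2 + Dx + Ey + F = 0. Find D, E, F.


(x+ 19)^2 + (y-4)^2 = 6^2
D = -2h = 38, E = -2k = -8
F = h^2+k^2-r^2 = 361+16-36 = 341

D = 38, E = -8, F = 341


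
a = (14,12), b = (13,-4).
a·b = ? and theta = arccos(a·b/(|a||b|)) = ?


a·b = 14*13 + 12*(-4) = 182 - 48 = 134
|a| = sqrt(196+144) = 18.4391
|b| = sqrt(169+16) = 13.6015
cos(theta) = 134/(sqrt(340)*sqrt(185)) = 134/sqrt(62900) = 0.534293
theta = arccos(134/sqrt(62900)) = 57.7040 degrees

a·b = 134, theta = 57.7040 deg


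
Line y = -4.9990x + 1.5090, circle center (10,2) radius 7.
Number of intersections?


Substitute y = -4.9990x + 1.5090: (x-10)^2 + (-4.9990x+1.5090-2)^2 = 49
Expand to Ax^2 + Bx + C = 0, where b-k = -0.491
A = 1+m^2 = 25.990001
B = 2(m(b-k) - h) = 2(-4.9990*(-0.491) - 10) = -15.090982
C = h^2 + (b-k)^2 - r^2 = 100 + 0.241081 - 49 = 51.241081
disc = B^2-4AC = 227.7377 - 5327.0230 = -5099.2853
disc < 0

0 intersection points


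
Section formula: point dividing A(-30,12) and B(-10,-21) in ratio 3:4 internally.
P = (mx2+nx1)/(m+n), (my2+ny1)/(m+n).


Px = (3*(-10) + 4*(-30))/7 = -150/7 = -21.4286
Py = (3*(-21) + 4*12)/7 = -15/7 = -2.1429

P = (-21.4286, -2.1429)


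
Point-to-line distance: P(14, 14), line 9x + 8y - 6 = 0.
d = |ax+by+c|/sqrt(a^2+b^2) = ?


|9*14 + 8*14 - 6| = |232| = 232
sqrt(81 + 64) = sqrt(145) = 12.0416
d = 232/sqrt(145) = 19.2666

19.2666


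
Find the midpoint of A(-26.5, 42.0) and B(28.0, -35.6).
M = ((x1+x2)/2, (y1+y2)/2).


Mx = (-26.5 + 28.0)/2 = 1.5/2 = 0.7500
My = (42.0 - 35.6)/2 = 6.4/2 = 3.2000

(0.7500, 3.2000)


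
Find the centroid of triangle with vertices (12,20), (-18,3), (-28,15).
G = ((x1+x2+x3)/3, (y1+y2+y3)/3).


Gx = (12- 18- 28)/3 = -34/3 = -11.3333
Gy = (20+3+15)/3 = 38/3 = 12.6667

G = (-11.3333, 12.6667)


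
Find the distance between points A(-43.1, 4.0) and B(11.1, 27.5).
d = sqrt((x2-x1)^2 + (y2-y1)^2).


dx = 11.1 + 43.1 = 54.2
dy = 27.5 - 4.0 = 23.5
d = sqrt(2937.64 + 552.25) = sqrt(3489.89) = 59.0753

59.0753


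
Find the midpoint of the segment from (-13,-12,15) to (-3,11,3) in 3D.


Mx = (-13- 3)/2 = -8.0000
My = (-12+11)/2 = -0.5000
Mz = (15+3)/2 = 9.0000

M = (-8.0000, -0.5000, 9.0000)


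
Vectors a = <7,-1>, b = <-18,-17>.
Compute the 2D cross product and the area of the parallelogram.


cross = 7*(-17) + 1*(-18) = -119 - 18 = -137
Parallelogram area = |-137| = 137

cross = -137, parallelogram area = 137


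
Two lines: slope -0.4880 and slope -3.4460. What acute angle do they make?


m1-m2 = 2.958
1+m1*m2 = 2.681648
tan(theta) = |2.958/2.681648| = 1.103053
theta = arctan(|2.958/2.681648|) = 47.8053 degrees (acute angle)

47.8053 degrees


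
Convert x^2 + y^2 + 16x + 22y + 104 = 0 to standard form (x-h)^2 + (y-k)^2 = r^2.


h = -D/2 = -16/2 = -8
k = -E/2 = -22/2 = -11
r^2 = h^2 + k^2 - F = 64 + 121 - 104 = 81
r = 9

Center (-8, -11), radius = 9


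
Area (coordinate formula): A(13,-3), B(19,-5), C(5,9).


13*(-5-9) = -182
19*(9+ 3) = 228
5*(-3+ 5) = 10
sum = 56
Area = |56|/2 = 28.0000

28.0000 sq units


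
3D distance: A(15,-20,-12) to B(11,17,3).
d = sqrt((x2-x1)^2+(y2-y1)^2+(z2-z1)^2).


dx=-4, dy=37, dz=15
d = sqrt(16+1369+225) = sqrt(1610) = 40.1248

40.1248


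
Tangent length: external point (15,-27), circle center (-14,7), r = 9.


d = sqrt((15+ 14)^2 + (-27-7)^2) = sqrt(841+1156) = 44.6878
L = sqrt(1997.0000 - 81) = sqrt(1916.0000) = 43.7721

43.7721


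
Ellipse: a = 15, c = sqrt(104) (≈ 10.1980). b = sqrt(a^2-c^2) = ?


b^2 = 15^2 - (sqrt(104))^2 = 225 - 104 = 121
b = sqrt(121) = 11

b = 11


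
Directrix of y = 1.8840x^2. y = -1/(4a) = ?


a = 1.8840
1/(4a) = 0.1327
directrix: y = -0.1327 = -0.1327

y = -0.1327


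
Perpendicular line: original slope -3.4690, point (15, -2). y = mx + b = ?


Perpendicular slope = -1/m1 = -1/(-3.4690) = 0.2883
b2 = y0 - m2*x0 = -2 + 15/(-3.4690) = -2 - 4.3240 = -6.3240

y = 0.2883x - 6.3240


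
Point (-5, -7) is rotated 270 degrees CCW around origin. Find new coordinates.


cos(270) = 0, sin(270) = -1
x' = -5*0 + 7*(-1) = -7
y' = -5*(-1) - 7*0 = 5

(-7, 5)


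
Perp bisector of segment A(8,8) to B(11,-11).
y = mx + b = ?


Midpoint = (9.5, -1.5)
Slope of AB = dy/dx = -19/3 = -6.3333
Perp slope = -dx/dy = 3/19 = 0.1579
b = My - (perp slope)*Mx = -1.5 + (3*9.5)/(-19) = -1.5 - 1.5000 = -3.0000

y = 0.1579x - 3.0000


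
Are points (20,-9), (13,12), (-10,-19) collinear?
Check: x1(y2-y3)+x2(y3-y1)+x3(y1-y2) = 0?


20*(12+ 19) + 13*(-19+ 9) - 10*(-9-12)
= 620 - 130 + 210 = 700

No, not collinear (determinant = 700)


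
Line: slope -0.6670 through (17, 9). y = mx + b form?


y - 9 = -0.6670(x - 17)
y = -0.6670x + 9 + 0.6670*17
y = -0.6670x + 20.3390

y = -0.6670x + 20.3390


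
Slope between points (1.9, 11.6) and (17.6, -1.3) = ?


dy = -1.3 - 11.6 = -12.9
dx = 17.6 - 1.9 = 15.7
m = -12.9/15.7 = -0.8217

m = -0.8217


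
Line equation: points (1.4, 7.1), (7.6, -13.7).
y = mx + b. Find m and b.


m = (-20.8)/(6.2) = -3.3548
b = y1 - m*x1 = 7.1 - (-20.8*1.4)/(6.2) = 7.1 + 4.6968 = 11.7968

y = -3.3548x + 11.7968


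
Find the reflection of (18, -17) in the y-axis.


Reflection rule for y-axis: (-x, y)
(18, -17) -> (-18, -17)

(-18, -17)


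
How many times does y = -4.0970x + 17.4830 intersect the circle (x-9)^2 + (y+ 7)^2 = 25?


Substitute y = -4.0970x + 17.4830: (x-9)^2 + (-4.0970x+17.4830+ 7)^2 = 25
Expand to Ax^2 + Bx + C = 0, where b-k = 24.483
A = 1+m^2 = 17.785409
B = 2(m(b-k) - h) = 2(-4.0970*24.483 - 9) = -218.613702
C = h^2 + (b-k)^2 - r^2 = 81 + 599.417289 - 25 = 655.417289
disc = B^2-4AC = 47791.9507 - 46627.4582 = 1164.4925
disc > 0

2 intersection points


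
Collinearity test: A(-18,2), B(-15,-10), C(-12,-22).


-18*(-10+ 22) - 15*(-22-2) - 12*(2+ 10)
= -216 + 360 - 144 = 0

Yes, collinear (determinant = 0)


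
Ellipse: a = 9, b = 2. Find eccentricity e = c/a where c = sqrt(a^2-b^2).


c = sqrt(81-4) = sqrt(77) = 8.7750
e = c/a = sqrt(77)/9 = 0.9750

e = 0.9750


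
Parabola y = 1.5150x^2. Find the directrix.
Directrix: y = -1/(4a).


a = 1.5150
1/(4a) = 0.1650
directrix: y = -0.1650 = -0.1650

y = -0.1650


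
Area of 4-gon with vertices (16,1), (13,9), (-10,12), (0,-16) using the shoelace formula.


sum(xi*y_{i+1}) = 16*9 + 13*12 - 10*(-16) + 0*1 = 460
sum(yi*x_{i+1}) = 1*13 + 9*(-10) + 12*0 - 16*16 = -333
Area = |460 + 333|/2 = 793/2 = 396.5000

396.5000 sq units


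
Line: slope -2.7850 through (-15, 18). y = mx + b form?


y - 18 = -2.7850(x + 15)
y = -2.7850x + 18 + 2.7850*(-15)
y = -2.7850x - 23.7750

y = -2.7850x - 23.7750


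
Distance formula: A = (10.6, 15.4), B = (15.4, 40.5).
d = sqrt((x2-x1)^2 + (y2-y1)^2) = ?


dx = 15.4 - 10.6 = 4.8
dy = 40.5 - 15.4 = 25.1
d = sqrt(23.04 + 630.01) = sqrt(653.05) = 25.5548

25.5548


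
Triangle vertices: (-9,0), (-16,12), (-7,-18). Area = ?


-9*(12+ 18) = -270
-16*(-18-0) = 288
-7*(0-12) = 84
sum = 102
Area = |102|/2 = 51.0000

51.0000 sq units


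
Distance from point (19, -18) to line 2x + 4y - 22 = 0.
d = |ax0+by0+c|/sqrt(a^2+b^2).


|2*19 + 4*(-18) - 22| = |-56| = 56
sqrt(4 + 16) = sqrt(20) = 4.4721
d = 56/sqrt(20) = 12.5220

12.5220


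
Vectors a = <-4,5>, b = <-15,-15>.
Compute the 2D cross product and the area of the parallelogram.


cross = -4*(-15) - 5*(-15) = 60 + 75 = 135
Parallelogram area = |135| = 135

cross = 135, parallelogram area = 135


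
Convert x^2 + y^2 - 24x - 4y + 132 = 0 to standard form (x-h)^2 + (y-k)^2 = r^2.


h = -D/2 = 24/2 = 12
k = -E/2 = 4/2 = 2
r^2 = h^2 + k^2 - F = 144 + 4 - 132 = 16
r = 4

Center (12, 2), radius = 4


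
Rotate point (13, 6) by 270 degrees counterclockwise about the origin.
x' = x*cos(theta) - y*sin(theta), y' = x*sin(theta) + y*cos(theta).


cos(270) = 0, sin(270) = -1
x' = 13*0 - 6*(-1) = 6
y' = 13*(-1) + 6*0 = -13

(6, -13)


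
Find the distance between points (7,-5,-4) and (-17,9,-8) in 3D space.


dx=-24, dy=14, dz=-4
d = sqrt(576+196+16) = sqrt(788) = 28.0713

28.0713


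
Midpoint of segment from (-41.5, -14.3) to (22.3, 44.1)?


Mx = (-41.5 + 22.3)/2 = -19.2/2 = -9.6000
My = (-14.3 + 44.1)/2 = 29.8/2 = 14.9000

(-9.6000, 14.9000)


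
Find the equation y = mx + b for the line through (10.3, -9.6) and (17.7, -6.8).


m = (2.8)/(7.4) = 0.3784
b = y1 - m*x1 = -9.6 - (2.8*10.3)/(7.4) = -9.6 - 3.8973 = -13.4973

y = 0.3784x - 13.4973


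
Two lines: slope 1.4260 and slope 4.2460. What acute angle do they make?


m1-m2 = -2.82
1+m1*m2 = 7.054796
tan(theta) = |-2.82/7.054796| = 0.399728
theta = arctan(|-2.82/7.054796|) = 21.7880 degrees (acute angle)

21.7880 degrees


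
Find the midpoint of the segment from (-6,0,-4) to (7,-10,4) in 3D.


Mx = (-6+7)/2 = 0.5000
My = (0- 10)/2 = -5.0000
Mz = (-4+4)/2 = 0

M = (0.5000, -5.0000, 0)


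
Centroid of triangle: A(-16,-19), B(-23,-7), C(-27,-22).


Gx = (-16- 23- 27)/3 = -66/3 = -22.0000
Gy = (-19- 7- 22)/3 = -48/3 = -16.0000

G = (-22.0000, -16.0000)


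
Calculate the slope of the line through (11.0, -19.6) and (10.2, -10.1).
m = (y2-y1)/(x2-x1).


dy = -10.1 + 19.6 = 9.5
dx = 10.2 - 11.0 = -0.8
m = 9.5/(-0.8) = -11.8750

m = -11.8750


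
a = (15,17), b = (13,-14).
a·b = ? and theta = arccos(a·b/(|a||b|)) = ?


a·b = 15*13 + 17*(-14) = 195 - 238 = -43
|a| = sqrt(225+289) = 22.6716
|b| = sqrt(169+196) = 19.1050
cos(theta) = -43/(sqrt(514)*sqrt(365)) = -43/sqrt(187610) = -0.099275
theta = arccos(-43/sqrt(187610)) = 95.6974 degrees

a·b = -43, theta = 95.6974 deg


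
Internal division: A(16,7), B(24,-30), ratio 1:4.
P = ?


Px = (1*24 + 4*16)/5 = 88/5 = 17.6000
Py = (1*(-30) + 4*7)/5 = -2/5 = -0.4000

P = (17.6000, -0.4000)


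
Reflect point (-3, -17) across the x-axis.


Reflection rule for x-axis: (x, -y)
(-3, -17) -> (-3, 17)

(-3, 17)


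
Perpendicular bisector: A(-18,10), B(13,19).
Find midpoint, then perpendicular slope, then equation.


Midpoint = (-2.5, 14.5)
Slope of AB = dy/dx = 9/31 = 0.2903
Perp slope = -dx/dy = -31/9 = -3.4444
b = My - (perp slope)*Mx = 14.5 + (31*(-2.5))/9 = 14.5 - 8.6111 = 5.8889

y = -3.4444x + 5.8889


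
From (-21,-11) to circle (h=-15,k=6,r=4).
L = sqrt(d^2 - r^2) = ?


d = sqrt((-21+ 15)^2 + (-11-6)^2) = sqrt(36+289) = 18.0278
L = sqrt(325.0000 - 16) = sqrt(309.0000) = 17.5784

17.5784


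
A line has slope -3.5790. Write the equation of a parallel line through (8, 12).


Parallel lines have equal slopes.
m2 = -3.5790
b2 = 12 + 3.5790*8 = 40.6320

y = -3.5790x + 40.6320


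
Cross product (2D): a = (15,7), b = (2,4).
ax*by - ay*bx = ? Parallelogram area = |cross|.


cross = 15*4 - 7*2 = 60 - 14 = 46
Parallelogram area = |46| = 46

cross = 46, parallelogram area = 46


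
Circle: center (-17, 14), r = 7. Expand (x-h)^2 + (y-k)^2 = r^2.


(x+ 17)^2 + (y-14)^2 = 7^2
D = -2h = 34, E = -2k = -28
F = h^2+k^2-r^2 = 289+196-49 = 436

x^2 + y^2 + 34x - 28y + 436 = 0


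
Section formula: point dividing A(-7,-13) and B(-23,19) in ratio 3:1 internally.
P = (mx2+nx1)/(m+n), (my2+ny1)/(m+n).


Px = (3*(-23) + 1*(-7))/4 = -76/4 = -19.0000
Py = (3*19 + 1*(-13))/4 = 44/4 = 11.0000

P = (-19.0000, 11.0000)


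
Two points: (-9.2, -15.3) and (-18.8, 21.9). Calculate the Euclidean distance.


dx = -18.8 + 9.2 = -9.6
dy = 21.9 + 15.3 = 37.2
d = sqrt(92.16 + 1383.84) = sqrt(1476) = 38.4187

38.4187


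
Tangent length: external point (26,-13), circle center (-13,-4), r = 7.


d = sqrt((26+ 13)^2 + (-13+ 4)^2) = sqrt(1521+81) = 40.0250
L = sqrt(1602.0000 - 49) = sqrt(1553.0000) = 39.4081

39.4081


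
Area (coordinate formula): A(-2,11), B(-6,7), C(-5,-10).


-2*(7+ 10) = -34
-6*(-10-11) = 126
-5*(11-7) = -20
sum = 72
Area = |72|/2 = 36.0000

36.0000 sq units


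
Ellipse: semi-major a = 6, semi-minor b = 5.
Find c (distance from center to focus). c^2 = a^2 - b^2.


c^2 = 6^2 - 5^2 = 36 - 25 = 11
c = sqrt(11) = 3.3166

c = 3.3166


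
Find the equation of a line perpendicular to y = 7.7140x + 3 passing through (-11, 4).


Perpendicular slope = -1/m1 = -1/7.7140 = -0.1296
b2 = y0 - m2*x0 = 4 - 11/7.7140 = 4 - 1.4260 = 2.5740

y = -0.1296x + 2.5740


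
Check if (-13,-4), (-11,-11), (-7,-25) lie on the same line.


-13*(-11+ 25) - 11*(-25+ 4) - 7*(-4+ 11)
= -182 + 231 - 49 = 0

Yes, collinear (determinant = 0)


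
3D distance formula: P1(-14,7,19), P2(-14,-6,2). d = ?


dx=0, dy=-13, dz=-17
d = sqrt(0+169+289) = sqrt(458) = 21.4009

21.4009


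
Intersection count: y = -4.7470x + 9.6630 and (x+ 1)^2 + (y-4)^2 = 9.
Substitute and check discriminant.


Substitute y = -4.7470x + 9.6630: (x+ 1)^2 + (-4.7470x+9.6630-4)^2 = 9
Expand to Ax^2 + Bx + C = 0, where b-k = 5.663
A = 1+m^2 = 23.534009
B = 2(m(b-k) - h) = 2(-4.7470*5.663 + 1) = -51.764522
C = h^2 + (b-k)^2 - r^2 = 1 + 32.069569 - 9 = 24.069569
disc = B^2-4AC = 2679.5657 - 2265.8138 = 413.7519
disc > 0

2 intersection points


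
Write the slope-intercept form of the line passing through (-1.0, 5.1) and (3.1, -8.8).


m = (-13.9)/(4.1) = -3.3902
b = y1 - m*x1 = 5.1 - (-13.9*(-1.0))/(4.1) = 5.1 - 3.3902 = 1.7098

y = -3.3902x + 1.7098


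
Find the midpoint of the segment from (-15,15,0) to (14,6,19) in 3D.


Mx = (-15+14)/2 = -0.5000
My = (15+6)/2 = 10.5000
Mz = (0+19)/2 = 9.5000

M = (-0.5000, 10.5000, 9.5000)


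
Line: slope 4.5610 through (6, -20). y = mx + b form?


y + 20 = 4.5610(x - 6)
y = 4.5610x - 20 - 4.5610*6
y = 4.5610x - 47.3660

y = 4.5610x - 47.3660


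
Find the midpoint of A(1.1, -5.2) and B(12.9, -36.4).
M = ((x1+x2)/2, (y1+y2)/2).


Mx = (1.1 + 12.9)/2 = 14.0/2 = 7.0000
My = (-5.2 - 36.4)/2 = -41.6/2 = -20.8000

(7.0000, -20.8000)


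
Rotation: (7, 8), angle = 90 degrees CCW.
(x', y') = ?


cos(90) = 0, sin(90) = 1
x' = 7*0 - 8*1 = -8
y' = 7*1 + 8*0 = 7

(-8, 7)


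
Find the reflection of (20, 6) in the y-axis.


Reflection rule for y-axis: (-x, y)
(20, 6) -> (-20, 6)

(-20, 6)


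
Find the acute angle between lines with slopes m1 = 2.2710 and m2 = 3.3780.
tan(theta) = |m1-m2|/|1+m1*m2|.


m1-m2 = -1.107
1+m1*m2 = 8.671438
tan(theta) = |-1.107/8.671438| = 0.127660
theta = arctan(|-1.107/8.671438|) = 7.2751 degrees (acute angle)

7.2751 degrees


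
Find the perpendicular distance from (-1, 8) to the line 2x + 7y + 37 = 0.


|2*(-1) + 7*8 + 37| = |91| = 91
sqrt(4 + 49) = sqrt(53) = 7.2801
d = 91/sqrt(53) = 12.4998

12.4998


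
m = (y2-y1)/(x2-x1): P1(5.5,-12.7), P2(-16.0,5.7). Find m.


dy = 5.7 + 12.7 = 18.4
dx = -16.0 - 5.5 = -21.5
m = 18.4/(-21.5) = -0.8558

m = -0.8558


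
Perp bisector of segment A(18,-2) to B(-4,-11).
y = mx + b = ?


Midpoint = (7, -6.5)
Slope of AB = dy/dx = -9/(-22) = 0.4091
Perp slope = -dx/dy = -22/9 = -2.4444
b = My - (perp slope)*Mx = -6.5 + (-22*7)/(-9) = -6.5 + 17.1111 = 10.6111

y = -2.4444x + 10.6111


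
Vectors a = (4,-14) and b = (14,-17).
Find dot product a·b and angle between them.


a·b = 4*14 - 14*(-17) = 56 + 238 = 294
|a| = sqrt(16+196) = 14.5602
|b| = sqrt(196+289) = 22.0227
cos(theta) = 294/(sqrt(212)*sqrt(485)) = 294/sqrt(102820) = 0.916872
theta = arccos(294/sqrt(102820)) = 23.5271 degrees

a·b = 294, theta = 23.5271 deg


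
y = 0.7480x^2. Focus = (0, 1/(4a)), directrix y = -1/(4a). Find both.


a = 0.7480
1/(4a) = 0.3342
Focus = (0, 0.3342)
Directrix: y = -0.3342

Focus = (0, 0.3342), Directrix: y = -0.3342


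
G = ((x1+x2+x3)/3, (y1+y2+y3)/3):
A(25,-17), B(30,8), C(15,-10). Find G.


Gx = (25+30+15)/3 = 70/3 = 23.3333
Gy = (-17+8- 10)/3 = -19/3 = -6.3333

G = (23.3333, -6.3333)


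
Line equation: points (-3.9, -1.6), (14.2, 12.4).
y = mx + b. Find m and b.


m = (14.0)/(18.1) = 0.7735
b = y1 - m*x1 = -1.6 - (14.0*(-3.9))/(18.1) = -1.6 + 3.0166 = 1.4166

y = 0.7735x + 1.4166


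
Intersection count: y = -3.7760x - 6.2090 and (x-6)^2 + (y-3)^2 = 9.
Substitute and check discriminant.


Substitute y = -3.7760x - 6.2090: (x-6)^2 + (-3.7760x- 6.2090-3)^2 = 9
Expand to Ax^2 + Bx + C = 0, where b-k = -9.209
A = 1+m^2 = 15.258176
B = 2(m(b-k) - h) = 2(-3.7760*(-9.209) - 6) = 57.546368
C = h^2 + (b-k)^2 - r^2 = 36 + 84.805681 - 9 = 111.805681
disc = B^2-4AC = 3311.5845 - 6823.8030 = -3512.2185
disc < 0

0 intersection points


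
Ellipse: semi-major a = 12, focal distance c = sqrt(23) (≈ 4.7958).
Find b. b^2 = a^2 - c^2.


b^2 = 12^2 - (sqrt(23))^2 = 144 - 23 = 121
b = sqrt(121) = 11

b = 11


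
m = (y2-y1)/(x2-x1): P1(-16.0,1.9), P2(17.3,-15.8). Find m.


dy = -15.8 - 1.9 = -17.7
dx = 17.3 + 16.0 = 33.3
m = -17.7/33.3 = -0.5315

m = -0.5315


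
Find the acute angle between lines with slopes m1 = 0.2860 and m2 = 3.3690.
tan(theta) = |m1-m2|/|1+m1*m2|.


m1-m2 = -3.083
1+m1*m2 = 1.963534
tan(theta) = |-3.083/1.963534| = 1.570128
theta = arctan(|-3.083/1.963534|) = 57.5073 degrees (acute angle)

57.5073 degrees


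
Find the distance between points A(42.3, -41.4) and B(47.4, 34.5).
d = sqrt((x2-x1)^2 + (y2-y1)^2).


dx = 47.4 - 42.3 = 5.1
dy = 34.5 + 41.4 = 75.9
d = sqrt(26.01 + 5760.81) = sqrt(5786.82) = 76.0712

76.0712


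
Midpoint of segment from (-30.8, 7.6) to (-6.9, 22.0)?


Mx = (-30.8 - 6.9)/2 = -37.7/2 = -18.8500
My = (7.6 + 22.0)/2 = 29.6/2 = 14.8000

(-18.8500, 14.8000)


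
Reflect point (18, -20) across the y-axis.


Reflection rule for y-axis: (-x, y)
(18, -20) -> (-18, -20)

(-18, -20)


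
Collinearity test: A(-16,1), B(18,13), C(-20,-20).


-16*(13+ 20) + 18*(-20-1) - 20*(1-13)
= -528 - 378 + 240 = -666

No, not collinear (determinant = -666)


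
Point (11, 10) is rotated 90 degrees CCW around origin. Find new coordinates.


cos(90) = 0, sin(90) = 1
x' = 11*0 - 10*1 = -10
y' = 11*1 + 10*0 = 11

(-10, 11)


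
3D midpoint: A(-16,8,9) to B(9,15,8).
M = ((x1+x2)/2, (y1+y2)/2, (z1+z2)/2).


Mx = (-16+9)/2 = -3.5000
My = (8+15)/2 = 11.5000
Mz = (9+8)/2 = 8.5000

M = (-3.5000, 11.5000, 8.5000)


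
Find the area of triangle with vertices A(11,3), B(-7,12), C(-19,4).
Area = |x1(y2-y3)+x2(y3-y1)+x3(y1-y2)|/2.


11*(12-4) = 88
-7*(4-3) = -7
-19*(3-12) = 171
sum = 252
Area = |252|/2 = 126.0000

126.0000 sq units


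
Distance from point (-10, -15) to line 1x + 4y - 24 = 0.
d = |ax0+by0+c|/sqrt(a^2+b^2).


|1*(-10) + 4*(-15) - 24| = |-94| = 94
sqrt(1 + 16) = sqrt(17) = 4.1231
d = 94/sqrt(17) = 22.7983

22.7983


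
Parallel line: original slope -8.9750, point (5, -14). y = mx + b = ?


Parallel lines have equal slopes.
m2 = -8.9750
b2 = -14 + 8.9750*5 = 30.8750

y = -8.9750x + 30.8750


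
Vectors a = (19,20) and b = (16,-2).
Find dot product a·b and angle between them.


a·b = 19*16 + 20*(-2) = 304 - 40 = 264
|a| = sqrt(361+400) = 27.5862
|b| = sqrt(256+4) = 16.1245
cos(theta) = 264/(sqrt(761)*sqrt(260)) = 264/sqrt(197860) = 0.593506
theta = arccos(264/sqrt(197860)) = 53.5938 degrees

a·b = 264, theta = 53.5938 deg


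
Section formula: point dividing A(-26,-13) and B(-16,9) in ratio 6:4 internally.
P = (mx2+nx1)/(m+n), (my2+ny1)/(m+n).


Px = (6*(-16) + 4*(-26))/10 = -200/10 = -20.0000
Py = (6*9 + 4*(-13))/10 = 2/10 = 0.2000

P = (-20.0000, 0.2000)


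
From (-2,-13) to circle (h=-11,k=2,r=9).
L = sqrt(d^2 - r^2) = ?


d = sqrt((-2+ 11)^2 + (-13-2)^2) = sqrt(81+225) = 17.4929
L = sqrt(306.0000 - 81) = sqrt(225.0000) = 15.0000

15.0000


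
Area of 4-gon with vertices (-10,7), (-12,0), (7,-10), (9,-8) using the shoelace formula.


sum(xi*y_{i+1}) = -10*0 - 12*(-10) + 7*(-8) + 9*7 = 127
sum(yi*x_{i+1}) = 7*(-12) + 0*7 - 10*9 - 8*(-10) = -94
Area = |127 + 94|/2 = 221/2 = 110.5000

110.5000 sq units


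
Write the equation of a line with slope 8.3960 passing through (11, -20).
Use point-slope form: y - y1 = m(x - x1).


y + 20 = 8.3960(x - 11)
y = 8.3960x - 20 - 8.3960*11
y = 8.3960x - 112.3560

y = 8.3960x - 112.3560


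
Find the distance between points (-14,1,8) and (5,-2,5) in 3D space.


dx=19, dy=-3, dz=-3
d = sqrt(361+9+9) = sqrt(379) = 19.4679

19.4679


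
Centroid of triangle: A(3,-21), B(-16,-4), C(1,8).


Gx = (3- 16+1)/3 = -12/3 = -4.0000
Gy = (-21- 4+8)/3 = -17/3 = -5.6667

G = (-4.0000, -5.6667)


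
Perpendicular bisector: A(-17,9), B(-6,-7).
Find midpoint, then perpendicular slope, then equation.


Midpoint = (-11.5, 1)
Slope of AB = dy/dx = -16/11 = -1.4545
Perp slope = -dx/dy = 11/16 = 0.6875
b = My - (perp slope)*Mx = 1 + (11*(-11.5))/(-16) = 1 + 7.9062 = 8.9062

y = 0.6875x + 8.9062


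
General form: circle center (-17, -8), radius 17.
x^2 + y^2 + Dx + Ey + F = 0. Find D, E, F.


(x+ 17)^2 + (y+ 8)^2 = 17^2
D = -2h = 34, E = -2k = 16
F = h^2+k^2-r^2 = 289+64-289 = 64

D = 34, E = 16, F = 64


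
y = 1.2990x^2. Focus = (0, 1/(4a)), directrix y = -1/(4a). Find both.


a = 1.2990
1/(4a) = 0.1925
Focus = (0, 0.1925)
Directrix: y = -0.1925

Focus = (0, 0.1925), Directrix: y = -0.1925


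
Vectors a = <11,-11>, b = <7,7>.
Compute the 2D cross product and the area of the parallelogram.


cross = 11*7 + 11*7 = 77 + 77 = 154
Parallelogram area = |154| = 154

cross = 154, parallelogram area = 154


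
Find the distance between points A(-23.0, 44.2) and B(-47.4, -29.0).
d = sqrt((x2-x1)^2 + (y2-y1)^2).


dx = -47.4 + 23.0 = -24.4
dy = -29.0 - 44.2 = -73.2
d = sqrt(595.36 + 5358.24) = sqrt(5953.6) = 77.1596

77.1596


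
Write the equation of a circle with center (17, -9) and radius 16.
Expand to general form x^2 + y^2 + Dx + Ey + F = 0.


(x-17)^2 + (y+ 9)^2 = 16^2
D = -2h = -34, E = -2k = 18
F = h^2+k^2-r^2 = 289+81-256 = 114

x^2 + y^2 - 34x + 18y + 114 = 0


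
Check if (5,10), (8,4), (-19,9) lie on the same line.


5*(4-9) + 8*(9-10) - 19*(10-4)
= -25 - 8 - 114 = -147

No, not collinear (determinant = -147)


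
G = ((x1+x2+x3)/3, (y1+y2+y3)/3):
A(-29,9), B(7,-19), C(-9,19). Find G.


Gx = (-29+7- 9)/3 = -31/3 = -10.3333
Gy = (9- 19+19)/3 = 9/3 = 3.0000

G = (-10.3333, 3.0000)


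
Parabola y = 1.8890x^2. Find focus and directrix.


a = 1.8890
1/(4a) = 0.1323
Focus = (0, 0.1323)
Directrix: y = -0.1323

Focus = (0, 0.1323), Directrix: y = -0.1323


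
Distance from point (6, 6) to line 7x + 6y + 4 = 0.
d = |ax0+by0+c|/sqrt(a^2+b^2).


|7*6 + 6*6 + 4| = |82| = 82
sqrt(49 + 36) = sqrt(85) = 9.2195
d = 82/sqrt(85) = 8.8941

8.8941


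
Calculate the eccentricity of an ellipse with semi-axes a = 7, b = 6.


c = sqrt(49-36) = sqrt(13) = 3.6056
e = c/a = sqrt(13)/7 = 0.5151

e = 0.5151


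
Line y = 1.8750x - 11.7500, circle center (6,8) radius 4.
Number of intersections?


Substitute y = 1.8750x - 11.7500: (x-6)^2 + (1.8750x- 11.7500-8)^2 = 16
Expand to Ax^2 + Bx + C = 0, where b-k = -19.75
A = 1+m^2 = 4.515625
B = 2(m(b-k) - h) = 2(1.8750*(-19.75) - 6) = -86.0625
C = h^2 + (b-k)^2 - r^2 = 36 + 390.0625 - 16 = 410.0625
disc = B^2-4AC = 7406.7539 - 7406.7539 = 0
disc = 0

1 intersection point (tangent)


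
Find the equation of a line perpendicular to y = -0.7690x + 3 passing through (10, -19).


Perpendicular slope = -1/m1 = -1/(-0.7690) = 1.3004
b2 = y0 - m2*x0 = -19 + 10/(-0.7690) = -19 - 13.0039 = -32.0039

y = 1.3004x - 32.0039


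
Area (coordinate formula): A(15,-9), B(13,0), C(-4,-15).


15*(0+ 15) = 225
13*(-15+ 9) = -78
-4*(-9-0) = 36
sum = 183
Area = |183|/2 = 91.5000

91.5000 sq units


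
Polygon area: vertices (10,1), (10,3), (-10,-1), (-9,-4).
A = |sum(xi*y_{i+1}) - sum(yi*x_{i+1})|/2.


sum(xi*y_{i+1}) = 10*3 + 10*(-1) - 10*(-4) - 9*1 = 51
sum(yi*x_{i+1}) = 1*10 + 3*(-10) - 1*(-9) - 4*10 = -51
Area = |51 + 51|/2 = 102/2 = 51.0000

51.0000 sq units


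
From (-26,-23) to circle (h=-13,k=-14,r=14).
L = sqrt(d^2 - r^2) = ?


d = sqrt((-26+ 13)^2 + (-23+ 14)^2) = sqrt(169+81) = 15.8114
L = sqrt(250.0000 - 196) = sqrt(54.0000) = 7.3485

7.3485


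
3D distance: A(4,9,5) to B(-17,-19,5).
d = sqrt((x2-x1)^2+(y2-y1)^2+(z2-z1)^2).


dx=-21, dy=-28, dz=0
d = sqrt(441+784+0) = sqrt(1225) = 35.0000

35.0000


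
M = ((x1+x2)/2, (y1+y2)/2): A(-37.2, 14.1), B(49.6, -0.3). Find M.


Mx = (-37.2 + 49.6)/2 = 12.4/2 = 6.2000
My = (14.1 - 0.3)/2 = 13.8/2 = 6.9000

(6.2000, 6.9000)


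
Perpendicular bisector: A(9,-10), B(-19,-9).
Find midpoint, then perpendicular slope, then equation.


Midpoint = (-5, -9.5)
Slope of AB = dy/dx = 1/(-28) = -0.0357
Perp slope = -dx/dy = 28/1 = 28.0000
b = My - (perp slope)*Mx = -9.5 + (-28*(-5))/1 = -9.5 + 140.0000 = 130.5000

y = 28.0000x + 130.5000


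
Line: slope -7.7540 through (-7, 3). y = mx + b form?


y - 3 = -7.7540(x + 7)
y = -7.7540x + 3 + 7.7540*(-7)
y = -7.7540x - 51.2780

y = -7.7540x - 51.2780


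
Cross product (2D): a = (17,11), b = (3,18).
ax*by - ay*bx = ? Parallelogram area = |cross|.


cross = 17*18 - 11*3 = 306 - 33 = 273
Parallelogram area = |273| = 273

cross = 273, parallelogram area = 273


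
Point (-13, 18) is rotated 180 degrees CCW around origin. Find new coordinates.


cos(180) = -1, sin(180) = 0
x' = -13*(-1) - 18*0 = 13
y' = -13*0 + 18*(-1) = -18

(13, -18)


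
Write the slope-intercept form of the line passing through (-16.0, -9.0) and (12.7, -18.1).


m = (-9.1)/(28.7) = -0.3171
b = y1 - m*x1 = -9.0 - (-9.1*(-16.0))/(28.7) = -9.0 - 5.0732 = -14.0732

y = -0.3171x - 14.0732


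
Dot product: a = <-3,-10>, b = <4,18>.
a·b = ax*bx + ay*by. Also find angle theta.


a·b = -3*4 - 10*18 = -12 - 180 = -192
|a| = sqrt(9+100) = 10.4403
|b| = sqrt(16+324) = 18.4391
cos(theta) = -192/(sqrt(109)*sqrt(340)) = -192/sqrt(37060) = -0.997352
theta = arccos(-192/sqrt(37060)) = 175.8296 degrees

a·b = -192, theta = 175.8296 deg


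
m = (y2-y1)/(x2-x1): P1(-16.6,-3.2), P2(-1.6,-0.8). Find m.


dy = -0.8 + 3.2 = 2.4
dx = -1.6 + 16.6 = 15
m = 2.4/15 = 0.1600

m = 0.1600


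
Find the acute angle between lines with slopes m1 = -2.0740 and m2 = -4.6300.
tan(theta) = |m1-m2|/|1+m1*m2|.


m1-m2 = 2.556
1+m1*m2 = 10.60262
tan(theta) = |2.556/10.60262| = 0.241072
theta = arctan(|2.556/10.60262|) = 13.5538 degrees (acute angle)

13.5538 degrees


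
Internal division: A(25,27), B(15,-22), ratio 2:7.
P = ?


Px = (2*15 + 7*25)/9 = 205/9 = 22.7778
Py = (2*(-22) + 7*27)/9 = 145/9 = 16.1111

P = (22.7778, 16.1111)


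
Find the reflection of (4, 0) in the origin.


Reflection rule for origin: (-x, -y)
(4, 0) -> (-4, 0)

(-4, 0)


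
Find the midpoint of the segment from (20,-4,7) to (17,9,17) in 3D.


Mx = (20+17)/2 = 18.5000
My = (-4+9)/2 = 2.5000
Mz = (7+17)/2 = 12.0000

M = (18.5000, 2.5000, 12.0000)


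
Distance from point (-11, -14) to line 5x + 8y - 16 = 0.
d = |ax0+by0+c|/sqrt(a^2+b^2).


|5*(-11) + 8*(-14) - 16| = |-183| = 183
sqrt(25 + 64) = sqrt(89) = 9.4340
d = 183/sqrt(89) = 19.3980

19.3980
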